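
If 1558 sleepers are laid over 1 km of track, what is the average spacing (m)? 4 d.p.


Spacing = 1000 m / number of sleepers
Spacing = 1000 / 1558
Spacing = 0.6418 m

0.6418


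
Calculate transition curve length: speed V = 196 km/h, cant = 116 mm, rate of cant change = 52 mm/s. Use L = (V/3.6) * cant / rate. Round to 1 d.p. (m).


Convert speed: V = 196 / 3.6 = 54.4444 m/s
L = 54.4444 * 116 / 52
L = 6315.5556 / 52
L = 121.5 m

121.5


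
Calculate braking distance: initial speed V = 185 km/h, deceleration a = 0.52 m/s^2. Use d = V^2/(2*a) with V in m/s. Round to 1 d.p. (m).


Convert speed: V = 185 / 3.6 = 51.3889 m/s
V^2 = 2640.8179
d = 2640.8179 / (2 * 0.52)
d = 2640.8179 / 1.04
d = 2539.2 m

2539.2


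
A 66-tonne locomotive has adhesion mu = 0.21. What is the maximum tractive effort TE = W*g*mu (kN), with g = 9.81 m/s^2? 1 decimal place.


TE_max = W * g * mu
TE_max = 66 * 9.81 * 0.21
TE_max = 647.46 * 0.21
TE_max = 136.0 kN

136.0


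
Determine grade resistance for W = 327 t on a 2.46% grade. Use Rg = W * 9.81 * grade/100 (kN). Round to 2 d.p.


Rg = W * 9.81 * grade / 100
Rg = 327 * 9.81 * 2.46 / 100
Rg = 3207.87 * 0.0246
Rg = 78.91 kN

78.91


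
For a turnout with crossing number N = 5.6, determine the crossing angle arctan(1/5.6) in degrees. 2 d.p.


1/N = 1/5.6 = 0.178571
angle = arctan(0.178571) = 0.176709 rad
angle = 0.176709 * 180/pi = 10.12 degrees

10.12


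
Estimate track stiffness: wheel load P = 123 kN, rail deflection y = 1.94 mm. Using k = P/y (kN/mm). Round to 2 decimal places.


Track stiffness k = P / y
k = 123 / 1.94
k = 63.40 kN/mm

63.40


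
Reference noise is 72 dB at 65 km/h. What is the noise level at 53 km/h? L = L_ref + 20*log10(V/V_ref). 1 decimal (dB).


V/V_ref = 53 / 65 = 0.815385
log10(0.815385) = -0.088637
20 * -0.088637 = -1.7727
L = 72 + -1.7727 = 70.2 dB

70.2


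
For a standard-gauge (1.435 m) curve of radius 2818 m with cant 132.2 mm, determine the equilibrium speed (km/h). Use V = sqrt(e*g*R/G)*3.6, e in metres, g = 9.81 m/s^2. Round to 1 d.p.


Convert cant: e = 132.2 mm = 0.1322 m
V_ms = sqrt(0.1322 * 9.81 * 2818 / 1.435)
V_ms = sqrt(2546.768973) = 50.4655 m/s
V = 50.4655 * 3.6 = 181.7 km/h

181.7


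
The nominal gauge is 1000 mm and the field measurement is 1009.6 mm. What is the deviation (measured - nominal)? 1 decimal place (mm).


Deviation = measured - nominal
Deviation = 1009.6 - 1000
Deviation = 9.6 mm

9.6


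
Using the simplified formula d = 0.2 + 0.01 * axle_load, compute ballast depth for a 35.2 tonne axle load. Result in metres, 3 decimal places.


d = 0.2 + 0.01 * 35.2
d = 0.2 + 0.352
d = 0.552 m

0.552


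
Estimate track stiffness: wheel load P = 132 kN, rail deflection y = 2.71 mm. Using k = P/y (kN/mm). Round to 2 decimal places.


Track stiffness k = P / y
k = 132 / 2.71
k = 48.71 kN/mm

48.71


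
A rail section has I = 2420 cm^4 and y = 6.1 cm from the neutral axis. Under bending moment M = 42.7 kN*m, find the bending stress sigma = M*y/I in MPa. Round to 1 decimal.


Convert units:
M = 42.7 kN*m = 42700000 N*mm
y = 6.1 cm = 61 mm
I = 2420 cm^4 = 24200000 mm^4
sigma = 42700000 * 61 / 24200000
sigma = 107.6 MPa

107.6


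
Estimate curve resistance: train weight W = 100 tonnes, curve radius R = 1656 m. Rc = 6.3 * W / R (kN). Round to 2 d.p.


Rc = 6.3 * W / R
Rc = 6.3 * 100 / 1656
Rc = 630.0 / 1656
Rc = 0.38 kN

0.38


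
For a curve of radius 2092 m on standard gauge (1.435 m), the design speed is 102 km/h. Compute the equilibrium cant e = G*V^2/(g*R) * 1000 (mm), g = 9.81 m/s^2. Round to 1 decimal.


Convert speed: V = 102 / 3.6 = 28.3333 m/s
Apply formula: e = 1.435 * 28.3333^2 / (9.81 * 2092)
e = 1.435 * 802.7778 / 20522.52
e = 0.056133 m = 56.1 mm

56.1


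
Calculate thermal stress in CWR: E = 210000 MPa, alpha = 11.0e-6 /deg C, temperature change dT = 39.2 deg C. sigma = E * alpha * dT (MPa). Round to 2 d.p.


sigma = E * alpha * dT
sigma = 210000 * 11.0e-6 * 39.2
sigma = 2.31 * 39.2
sigma = 90.55 MPa

90.55


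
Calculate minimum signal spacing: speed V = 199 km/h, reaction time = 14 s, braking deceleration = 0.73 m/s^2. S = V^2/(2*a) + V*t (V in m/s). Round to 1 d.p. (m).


V = 199 / 3.6 = 55.2778 m/s
Braking distance = 55.2778^2 / (2*0.73) = 2092.8991 m
Sighting distance = 55.2778 * 14 = 773.8889 m
S = 2092.8991 + 773.8889 = 2866.8 m

2866.8


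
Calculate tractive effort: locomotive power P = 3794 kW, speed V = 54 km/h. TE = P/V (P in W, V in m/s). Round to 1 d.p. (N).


Convert: P = 3794 kW = 3794000 W
V = 54 / 3.6 = 15.0 m/s
TE = 3794000 / 15.0
TE = 252933.3 N

252933.3


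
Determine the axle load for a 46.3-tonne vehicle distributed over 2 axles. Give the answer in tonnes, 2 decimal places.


Load per axle = total weight / number of axles
Load = 46.3 / 2
Load = 23.15 tonnes

23.15


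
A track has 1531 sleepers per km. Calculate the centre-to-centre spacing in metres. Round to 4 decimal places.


Spacing = 1000 m / number of sleepers
Spacing = 1000 / 1531
Spacing = 0.6532 m

0.6532


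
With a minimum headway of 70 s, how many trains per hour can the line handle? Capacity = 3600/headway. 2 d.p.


Capacity = 3600 / headway
Capacity = 3600 / 70
Capacity = 51.43 trains/hour

51.43


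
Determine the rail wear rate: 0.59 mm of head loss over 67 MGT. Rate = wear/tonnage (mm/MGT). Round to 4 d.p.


Wear rate = total wear / cumulative tonnage
Rate = 0.59 / 67
Rate = 0.0088 mm/MGT

0.0088


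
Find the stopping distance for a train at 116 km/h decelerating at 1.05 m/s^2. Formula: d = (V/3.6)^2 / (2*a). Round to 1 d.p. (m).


Convert speed: V = 116 / 3.6 = 32.2222 m/s
V^2 = 1038.2716
d = 1038.2716 / (2 * 1.05)
d = 1038.2716 / 2.1
d = 494.4 m

494.4


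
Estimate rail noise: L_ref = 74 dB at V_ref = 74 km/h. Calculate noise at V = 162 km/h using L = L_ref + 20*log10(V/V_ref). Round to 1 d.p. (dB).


V/V_ref = 162 / 74 = 2.189189
log10(2.189189) = 0.340283
20 * 0.340283 = 6.8057
L = 74 + 6.8057 = 80.8 dB

80.8


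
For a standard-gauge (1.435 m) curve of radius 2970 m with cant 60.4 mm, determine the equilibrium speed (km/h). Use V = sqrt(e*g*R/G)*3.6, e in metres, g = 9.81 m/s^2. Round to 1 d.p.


Convert cant: e = 60.4 mm = 0.0604 m
V_ms = sqrt(0.0604 * 9.81 * 2970 / 1.435)
V_ms = sqrt(1226.338871) = 35.0191 m/s
V = 35.0191 * 3.6 = 126.1 km/h

126.1


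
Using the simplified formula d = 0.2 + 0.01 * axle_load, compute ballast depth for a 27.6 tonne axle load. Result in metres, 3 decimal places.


d = 0.2 + 0.01 * 27.6
d = 0.2 + 0.276
d = 0.476 m

0.476


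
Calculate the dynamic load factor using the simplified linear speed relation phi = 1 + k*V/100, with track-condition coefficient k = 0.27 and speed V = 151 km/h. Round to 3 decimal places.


phi = 1 + k * V / 100
phi = 1 + 0.27 * 151 / 100
phi = 1 + 0.4077
phi = 1.408

1.408


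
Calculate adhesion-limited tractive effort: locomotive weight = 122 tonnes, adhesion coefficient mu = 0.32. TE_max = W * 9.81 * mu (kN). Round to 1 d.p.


TE_max = W * g * mu
TE_max = 122 * 9.81 * 0.32
TE_max = 1196.82 * 0.32
TE_max = 383.0 kN

383.0


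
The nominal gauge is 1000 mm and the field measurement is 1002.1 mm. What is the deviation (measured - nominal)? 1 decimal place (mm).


Deviation = measured - nominal
Deviation = 1002.1 - 1000
Deviation = 2.1 mm

2.1


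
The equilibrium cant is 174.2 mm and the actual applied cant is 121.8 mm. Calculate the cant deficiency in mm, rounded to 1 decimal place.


Cant deficiency = equilibrium cant - actual cant
CD = 174.2 - 121.8
CD = 52.4 mm

52.4


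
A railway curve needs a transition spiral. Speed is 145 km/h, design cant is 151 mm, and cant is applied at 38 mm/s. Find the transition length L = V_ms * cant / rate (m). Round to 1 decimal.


Convert speed: V = 145 / 3.6 = 40.2778 m/s
L = 40.2778 * 151 / 38
L = 6081.9444 / 38
L = 160.1 m

160.1


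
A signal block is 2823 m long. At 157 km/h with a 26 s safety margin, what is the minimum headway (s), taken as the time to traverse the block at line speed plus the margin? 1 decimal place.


V = 157 / 3.6 = 43.6111 m/s
Block traversal time = 2823 / 43.6111 = 64.7312 s
Headway = 64.7312 + 26
Headway = 90.7 s

90.7


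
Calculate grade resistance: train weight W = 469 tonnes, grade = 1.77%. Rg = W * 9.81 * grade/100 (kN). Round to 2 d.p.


Rg = W * 9.81 * grade / 100
Rg = 469 * 9.81 * 1.77 / 100
Rg = 4600.89 * 0.0177
Rg = 81.44 kN

81.44


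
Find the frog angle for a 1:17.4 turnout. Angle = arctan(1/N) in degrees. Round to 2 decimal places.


1/N = 1/17.4 = 0.057471
angle = arctan(0.057471) = 0.057408 rad
angle = 0.057408 * 180/pi = 3.29 degrees

3.29


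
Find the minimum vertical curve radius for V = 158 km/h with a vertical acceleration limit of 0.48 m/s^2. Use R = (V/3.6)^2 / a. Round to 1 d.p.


Convert speed: V = 158 / 3.6 = 43.8889 m/s
V^2 = 1926.2346 m^2/s^2
R_v = 1926.2346 / 0.48
R_v = 4013.0 m

4013.0


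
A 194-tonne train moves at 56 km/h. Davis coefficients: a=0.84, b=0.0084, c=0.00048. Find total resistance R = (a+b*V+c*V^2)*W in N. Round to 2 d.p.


b*V = 0.0084 * 56 = 0.4704
c*V^2 = 0.00048 * 3136 = 1.50528
R_per_t = 0.84 + 0.4704 + 1.50528 = 2.81568 N/t
R_total = 2.81568 * 194 = 546.24 N

546.24


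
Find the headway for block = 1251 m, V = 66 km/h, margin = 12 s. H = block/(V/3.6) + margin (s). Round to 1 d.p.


V = 66 / 3.6 = 18.3333 m/s
Block traversal time = 1251 / 18.3333 = 68.2364 s
Headway = 68.2364 + 12
Headway = 80.2 s

80.2


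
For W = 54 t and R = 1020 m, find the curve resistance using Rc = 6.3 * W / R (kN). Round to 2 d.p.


Rc = 6.3 * W / R
Rc = 6.3 * 54 / 1020
Rc = 340.2 / 1020
Rc = 0.33 kN

0.33


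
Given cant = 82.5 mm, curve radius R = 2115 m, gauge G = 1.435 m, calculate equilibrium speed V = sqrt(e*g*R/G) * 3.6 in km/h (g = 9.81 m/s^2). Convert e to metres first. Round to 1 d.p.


Convert cant: e = 82.5 mm = 0.0825 m
V_ms = sqrt(0.0825 * 9.81 * 2115 / 1.435)
V_ms = sqrt(1192.837892) = 34.5375 m/s
V = 34.5375 * 3.6 = 124.3 km/h

124.3


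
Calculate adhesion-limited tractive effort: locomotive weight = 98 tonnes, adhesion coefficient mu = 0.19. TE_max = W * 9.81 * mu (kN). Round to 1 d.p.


TE_max = W * g * mu
TE_max = 98 * 9.81 * 0.19
TE_max = 961.38 * 0.19
TE_max = 182.7 kN

182.7


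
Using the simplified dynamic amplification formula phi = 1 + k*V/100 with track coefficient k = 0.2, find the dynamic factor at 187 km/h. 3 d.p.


phi = 1 + k * V / 100
phi = 1 + 0.2 * 187 / 100
phi = 1 + 0.374
phi = 1.374

1.374


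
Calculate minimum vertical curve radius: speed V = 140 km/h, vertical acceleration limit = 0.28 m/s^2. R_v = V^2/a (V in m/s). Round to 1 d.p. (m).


Convert speed: V = 140 / 3.6 = 38.8889 m/s
V^2 = 1512.3457 m^2/s^2
R_v = 1512.3457 / 0.28
R_v = 5401.2 m

5401.2


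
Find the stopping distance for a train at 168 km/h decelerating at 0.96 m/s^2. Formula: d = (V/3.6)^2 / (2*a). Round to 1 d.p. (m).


Convert speed: V = 168 / 3.6 = 46.6667 m/s
V^2 = 2177.7778
d = 2177.7778 / (2 * 0.96)
d = 2177.7778 / 1.92
d = 1134.3 m

1134.3


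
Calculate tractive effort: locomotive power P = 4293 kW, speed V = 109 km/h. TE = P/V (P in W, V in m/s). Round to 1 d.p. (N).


Convert: P = 4293 kW = 4293000 W
V = 109 / 3.6 = 30.2778 m/s
TE = 4293000 / 30.2778
TE = 141787.2 N

141787.2


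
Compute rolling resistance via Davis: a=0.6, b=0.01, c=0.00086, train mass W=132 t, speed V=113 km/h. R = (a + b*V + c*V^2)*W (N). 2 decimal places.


b*V = 0.01 * 113 = 1.13
c*V^2 = 0.00086 * 12769 = 10.98134
R_per_t = 0.6 + 1.13 + 10.98134 = 12.71134 N/t
R_total = 12.71134 * 132 = 1677.90 N

1677.90


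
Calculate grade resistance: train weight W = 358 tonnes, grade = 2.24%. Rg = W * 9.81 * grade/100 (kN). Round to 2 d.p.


Rg = W * 9.81 * grade / 100
Rg = 358 * 9.81 * 2.24 / 100
Rg = 3511.98 * 0.0224
Rg = 78.67 kN

78.67


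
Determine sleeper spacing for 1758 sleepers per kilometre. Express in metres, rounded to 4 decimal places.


Spacing = 1000 m / number of sleepers
Spacing = 1000 / 1758
Spacing = 0.5688 m

0.5688


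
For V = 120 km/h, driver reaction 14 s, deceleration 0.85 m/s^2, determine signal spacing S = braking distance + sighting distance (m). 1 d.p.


V = 120 / 3.6 = 33.3333 m/s
Braking distance = 33.3333^2 / (2*0.85) = 653.5948 m
Sighting distance = 33.3333 * 14 = 466.6667 m
S = 653.5948 + 466.6667 = 1120.3 m

1120.3


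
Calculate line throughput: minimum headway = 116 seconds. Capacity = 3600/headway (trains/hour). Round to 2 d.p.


Capacity = 3600 / headway
Capacity = 3600 / 116
Capacity = 31.03 trains/hour

31.03


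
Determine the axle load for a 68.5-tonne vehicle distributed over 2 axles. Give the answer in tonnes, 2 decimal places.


Load per axle = total weight / number of axles
Load = 68.5 / 2
Load = 34.25 tonnes

34.25


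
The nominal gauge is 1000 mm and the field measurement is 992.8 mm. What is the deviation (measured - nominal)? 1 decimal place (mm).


Deviation = measured - nominal
Deviation = 992.8 - 1000
Deviation = -7.2 mm

-7.2


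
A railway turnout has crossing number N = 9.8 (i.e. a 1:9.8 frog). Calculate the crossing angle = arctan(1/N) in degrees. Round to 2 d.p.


1/N = 1/9.8 = 0.102041
angle = arctan(0.102041) = 0.101689 rad
angle = 0.101689 * 180/pi = 5.83 degrees

5.83


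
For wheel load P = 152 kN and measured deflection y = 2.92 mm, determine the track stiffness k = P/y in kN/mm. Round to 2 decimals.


Track stiffness k = P / y
k = 152 / 2.92
k = 52.05 kN/mm

52.05


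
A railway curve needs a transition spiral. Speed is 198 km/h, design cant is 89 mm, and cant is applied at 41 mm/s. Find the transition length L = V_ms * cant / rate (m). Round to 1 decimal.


Convert speed: V = 198 / 3.6 = 55.0 m/s
L = 55.0 * 89 / 41
L = 4895.0 / 41
L = 119.4 m

119.4


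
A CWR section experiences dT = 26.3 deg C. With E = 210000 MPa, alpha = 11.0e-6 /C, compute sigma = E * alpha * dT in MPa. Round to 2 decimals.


sigma = E * alpha * dT
sigma = 210000 * 11.0e-6 * 26.3
sigma = 2.31 * 26.3
sigma = 60.75 MPa

60.75


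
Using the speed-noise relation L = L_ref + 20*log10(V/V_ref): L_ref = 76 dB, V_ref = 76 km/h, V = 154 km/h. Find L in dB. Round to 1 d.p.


V/V_ref = 154 / 76 = 2.026316
log10(2.026316) = 0.306707
20 * 0.306707 = 6.1341
L = 76 + 6.1341 = 82.1 dB

82.1


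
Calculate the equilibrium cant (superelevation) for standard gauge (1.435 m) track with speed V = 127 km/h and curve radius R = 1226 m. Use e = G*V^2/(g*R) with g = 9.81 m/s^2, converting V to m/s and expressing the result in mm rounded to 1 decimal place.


Convert speed: V = 127 / 3.6 = 35.2778 m/s
Apply formula: e = 1.435 * 35.2778^2 / (9.81 * 1226)
e = 1.435 * 1244.5216 / 12027.06
e = 0.148489 m = 148.5 mm

148.5


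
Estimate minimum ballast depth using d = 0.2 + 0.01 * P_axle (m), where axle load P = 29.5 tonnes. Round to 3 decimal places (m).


d = 0.2 + 0.01 * 29.5
d = 0.2 + 0.295
d = 0.495 m

0.495


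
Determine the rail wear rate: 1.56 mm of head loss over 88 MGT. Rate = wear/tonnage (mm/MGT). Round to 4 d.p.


Wear rate = total wear / cumulative tonnage
Rate = 1.56 / 88
Rate = 0.0177 mm/MGT

0.0177


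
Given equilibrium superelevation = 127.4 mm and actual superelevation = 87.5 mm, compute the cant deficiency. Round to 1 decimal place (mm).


Cant deficiency = equilibrium cant - actual cant
CD = 127.4 - 87.5
CD = 39.9 mm

39.9


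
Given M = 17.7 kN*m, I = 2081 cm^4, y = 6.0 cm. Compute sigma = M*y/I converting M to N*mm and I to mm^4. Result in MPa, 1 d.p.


Convert units:
M = 17.7 kN*m = 17700000 N*mm
y = 6.0 cm = 60 mm
I = 2081 cm^4 = 20810000 mm^4
sigma = 17700000 * 60 / 20810000
sigma = 51.0 MPa

51.0


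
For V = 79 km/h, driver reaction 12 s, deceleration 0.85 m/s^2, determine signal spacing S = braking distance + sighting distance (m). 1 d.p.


V = 79 / 3.6 = 21.9444 m/s
Braking distance = 21.9444^2 / (2*0.85) = 283.2698 m
Sighting distance = 21.9444 * 12 = 263.3333 m
S = 283.2698 + 263.3333 = 546.6 m

546.6


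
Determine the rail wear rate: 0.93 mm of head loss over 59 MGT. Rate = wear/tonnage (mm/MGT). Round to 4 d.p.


Wear rate = total wear / cumulative tonnage
Rate = 0.93 / 59
Rate = 0.0158 mm/MGT

0.0158


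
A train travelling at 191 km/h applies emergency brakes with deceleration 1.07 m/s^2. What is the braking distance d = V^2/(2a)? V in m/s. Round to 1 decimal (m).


Convert speed: V = 191 / 3.6 = 53.0556 m/s
V^2 = 2814.892
d = 2814.892 / (2 * 1.07)
d = 2814.892 / 2.14
d = 1315.4 m

1315.4


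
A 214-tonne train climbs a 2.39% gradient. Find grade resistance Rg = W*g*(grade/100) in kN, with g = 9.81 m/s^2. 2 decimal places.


Rg = W * 9.81 * grade / 100
Rg = 214 * 9.81 * 2.39 / 100
Rg = 2099.34 * 0.0239
Rg = 50.17 kN

50.17


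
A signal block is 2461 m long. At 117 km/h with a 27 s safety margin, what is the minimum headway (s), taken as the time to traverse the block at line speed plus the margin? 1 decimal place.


V = 117 / 3.6 = 32.5 m/s
Block traversal time = 2461 / 32.5 = 75.7231 s
Headway = 75.7231 + 27
Headway = 102.7 s

102.7


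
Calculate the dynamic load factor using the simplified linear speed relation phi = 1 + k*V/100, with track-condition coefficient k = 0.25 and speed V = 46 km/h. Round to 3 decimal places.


phi = 1 + k * V / 100
phi = 1 + 0.25 * 46 / 100
phi = 1 + 0.115
phi = 1.115

1.115


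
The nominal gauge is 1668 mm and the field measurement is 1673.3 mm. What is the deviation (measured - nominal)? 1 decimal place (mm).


Deviation = measured - nominal
Deviation = 1673.3 - 1668
Deviation = 5.3 mm

5.3


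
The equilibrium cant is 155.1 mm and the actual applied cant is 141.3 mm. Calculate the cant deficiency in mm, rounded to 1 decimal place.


Cant deficiency = equilibrium cant - actual cant
CD = 155.1 - 141.3
CD = 13.8 mm

13.8


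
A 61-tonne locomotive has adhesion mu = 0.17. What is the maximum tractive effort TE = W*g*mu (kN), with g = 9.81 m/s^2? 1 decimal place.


TE_max = W * g * mu
TE_max = 61 * 9.81 * 0.17
TE_max = 598.41 * 0.17
TE_max = 101.7 kN

101.7


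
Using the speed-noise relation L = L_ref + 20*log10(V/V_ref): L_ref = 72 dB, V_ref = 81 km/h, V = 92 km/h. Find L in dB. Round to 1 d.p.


V/V_ref = 92 / 81 = 1.135802
log10(1.135802) = 0.055303
20 * 0.055303 = 1.1061
L = 72 + 1.1061 = 73.1 dB

73.1


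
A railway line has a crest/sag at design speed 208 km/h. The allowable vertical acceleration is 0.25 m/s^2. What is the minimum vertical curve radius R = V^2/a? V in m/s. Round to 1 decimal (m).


Convert speed: V = 208 / 3.6 = 57.7778 m/s
V^2 = 3338.2716 m^2/s^2
R_v = 3338.2716 / 0.25
R_v = 13353.1 m

13353.1


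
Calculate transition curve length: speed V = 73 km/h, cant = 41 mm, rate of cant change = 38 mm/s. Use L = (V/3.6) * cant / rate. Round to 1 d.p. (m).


Convert speed: V = 73 / 3.6 = 20.2778 m/s
L = 20.2778 * 41 / 38
L = 831.3889 / 38
L = 21.9 m

21.9


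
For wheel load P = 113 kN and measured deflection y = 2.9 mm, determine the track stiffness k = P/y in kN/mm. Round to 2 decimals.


Track stiffness k = P / y
k = 113 / 2.9
k = 38.97 kN/mm

38.97


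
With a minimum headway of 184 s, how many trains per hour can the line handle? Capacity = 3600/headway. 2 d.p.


Capacity = 3600 / headway
Capacity = 3600 / 184
Capacity = 19.57 trains/hour

19.57


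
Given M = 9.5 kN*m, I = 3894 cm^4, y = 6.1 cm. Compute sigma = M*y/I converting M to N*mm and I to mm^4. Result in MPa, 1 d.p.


Convert units:
M = 9.5 kN*m = 9500000 N*mm
y = 6.1 cm = 61 mm
I = 3894 cm^4 = 38940000 mm^4
sigma = 9500000 * 61 / 38940000
sigma = 14.9 MPa

14.9


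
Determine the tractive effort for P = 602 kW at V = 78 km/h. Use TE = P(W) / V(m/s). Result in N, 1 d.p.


Convert: P = 602 kW = 602000 W
V = 78 / 3.6 = 21.6667 m/s
TE = 602000 / 21.6667
TE = 27784.6 N

27784.6


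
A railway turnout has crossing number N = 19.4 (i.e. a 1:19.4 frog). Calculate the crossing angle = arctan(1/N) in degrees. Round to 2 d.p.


1/N = 1/19.4 = 0.051546
angle = arctan(0.051546) = 0.051501 rad
angle = 0.051501 * 180/pi = 2.95 degrees

2.95


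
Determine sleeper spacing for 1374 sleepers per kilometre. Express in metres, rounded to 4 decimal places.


Spacing = 1000 m / number of sleepers
Spacing = 1000 / 1374
Spacing = 0.7278 m

0.7278


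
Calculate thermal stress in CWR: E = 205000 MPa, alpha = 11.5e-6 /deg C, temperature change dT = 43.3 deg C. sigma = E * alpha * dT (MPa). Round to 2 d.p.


sigma = E * alpha * dT
sigma = 205000 * 11.5e-6 * 43.3
sigma = 2.3575 * 43.3
sigma = 102.08 MPa

102.08


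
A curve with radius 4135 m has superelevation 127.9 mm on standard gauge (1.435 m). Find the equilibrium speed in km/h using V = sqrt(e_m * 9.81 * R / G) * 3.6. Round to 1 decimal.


Convert cant: e = 127.9 mm = 0.1279 m
V_ms = sqrt(0.1279 * 9.81 * 4135 / 1.435)
V_ms = sqrt(3615.4567) = 60.1287 m/s
V = 60.1287 * 3.6 = 216.5 km/h

216.5


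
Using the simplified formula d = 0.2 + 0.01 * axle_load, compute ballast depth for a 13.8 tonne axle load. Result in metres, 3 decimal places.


d = 0.2 + 0.01 * 13.8
d = 0.2 + 0.138
d = 0.338 m

0.338


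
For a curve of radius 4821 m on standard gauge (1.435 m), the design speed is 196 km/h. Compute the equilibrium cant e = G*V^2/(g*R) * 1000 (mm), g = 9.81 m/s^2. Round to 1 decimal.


Convert speed: V = 196 / 3.6 = 54.4444 m/s
Apply formula: e = 1.435 * 54.4444^2 / (9.81 * 4821)
e = 1.435 * 2964.1975 / 47294.01
e = 0.08994 m = 89.9 mm

89.9


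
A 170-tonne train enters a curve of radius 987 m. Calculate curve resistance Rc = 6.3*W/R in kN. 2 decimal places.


Rc = 6.3 * W / R
Rc = 6.3 * 170 / 987
Rc = 1071.0 / 987
Rc = 1.09 kN

1.09


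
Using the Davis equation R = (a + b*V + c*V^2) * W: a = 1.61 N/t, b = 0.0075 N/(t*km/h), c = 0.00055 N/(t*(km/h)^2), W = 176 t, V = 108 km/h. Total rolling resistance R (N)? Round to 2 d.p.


b*V = 0.0075 * 108 = 0.81
c*V^2 = 0.00055 * 11664 = 6.4152
R_per_t = 1.61 + 0.81 + 6.4152 = 8.8352 N/t
R_total = 8.8352 * 176 = 1555.00 N

1555.00


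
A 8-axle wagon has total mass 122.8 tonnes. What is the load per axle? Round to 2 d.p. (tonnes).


Load per axle = total weight / number of axles
Load = 122.8 / 8
Load = 15.35 tonnes

15.35


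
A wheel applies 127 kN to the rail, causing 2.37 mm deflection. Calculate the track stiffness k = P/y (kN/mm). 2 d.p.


Track stiffness k = P / y
k = 127 / 2.37
k = 53.59 kN/mm

53.59


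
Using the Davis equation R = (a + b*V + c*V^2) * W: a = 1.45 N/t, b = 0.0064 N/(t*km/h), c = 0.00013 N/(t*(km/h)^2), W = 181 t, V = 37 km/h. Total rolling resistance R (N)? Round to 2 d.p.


b*V = 0.0064 * 37 = 0.2368
c*V^2 = 0.00013 * 1369 = 0.17797
R_per_t = 1.45 + 0.2368 + 0.17797 = 1.86477 N/t
R_total = 1.86477 * 181 = 337.52 N

337.52


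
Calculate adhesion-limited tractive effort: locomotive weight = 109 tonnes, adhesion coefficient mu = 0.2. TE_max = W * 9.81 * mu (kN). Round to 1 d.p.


TE_max = W * g * mu
TE_max = 109 * 9.81 * 0.2
TE_max = 1069.29 * 0.2
TE_max = 213.9 kN

213.9


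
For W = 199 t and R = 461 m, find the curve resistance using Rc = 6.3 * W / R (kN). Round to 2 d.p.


Rc = 6.3 * W / R
Rc = 6.3 * 199 / 461
Rc = 1253.7 / 461
Rc = 2.72 kN

2.72


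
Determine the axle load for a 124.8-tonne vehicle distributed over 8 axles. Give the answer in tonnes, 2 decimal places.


Load per axle = total weight / number of axles
Load = 124.8 / 8
Load = 15.60 tonnes

15.60


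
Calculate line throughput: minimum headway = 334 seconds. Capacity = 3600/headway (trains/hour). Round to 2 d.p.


Capacity = 3600 / headway
Capacity = 3600 / 334
Capacity = 10.78 trains/hour

10.78


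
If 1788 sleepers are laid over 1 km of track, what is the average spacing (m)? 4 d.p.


Spacing = 1000 m / number of sleepers
Spacing = 1000 / 1788
Spacing = 0.5593 m

0.5593


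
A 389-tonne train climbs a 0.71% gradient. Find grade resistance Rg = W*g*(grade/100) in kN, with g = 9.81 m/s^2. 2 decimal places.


Rg = W * 9.81 * grade / 100
Rg = 389 * 9.81 * 0.71 / 100
Rg = 3816.09 * 0.0071
Rg = 27.09 kN

27.09


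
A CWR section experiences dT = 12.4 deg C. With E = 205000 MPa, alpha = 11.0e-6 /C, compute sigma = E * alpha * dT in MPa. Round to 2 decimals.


sigma = E * alpha * dT
sigma = 205000 * 11.0e-6 * 12.4
sigma = 2.255 * 12.4
sigma = 27.96 MPa

27.96


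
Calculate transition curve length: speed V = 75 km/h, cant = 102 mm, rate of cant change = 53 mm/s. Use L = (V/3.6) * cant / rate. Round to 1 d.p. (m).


Convert speed: V = 75 / 3.6 = 20.8333 m/s
L = 20.8333 * 102 / 53
L = 2125.0 / 53
L = 40.1 m

40.1


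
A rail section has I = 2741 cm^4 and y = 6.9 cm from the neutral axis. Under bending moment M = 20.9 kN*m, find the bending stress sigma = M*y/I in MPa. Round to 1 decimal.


Convert units:
M = 20.9 kN*m = 20900000 N*mm
y = 6.9 cm = 69 mm
I = 2741 cm^4 = 27410000 mm^4
sigma = 20900000 * 69 / 27410000
sigma = 52.6 MPa

52.6


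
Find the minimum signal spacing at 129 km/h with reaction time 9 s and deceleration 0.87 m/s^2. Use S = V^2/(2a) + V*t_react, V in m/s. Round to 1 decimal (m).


V = 129 / 3.6 = 35.8333 m/s
Braking distance = 35.8333^2 / (2*0.87) = 737.947 m
Sighting distance = 35.8333 * 9 = 322.5 m
S = 737.947 + 322.5 = 1060.4 m

1060.4


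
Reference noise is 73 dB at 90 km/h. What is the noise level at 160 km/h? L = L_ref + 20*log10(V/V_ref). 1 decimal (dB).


V/V_ref = 160 / 90 = 1.777778
log10(1.777778) = 0.249877
20 * 0.249877 = 4.9975
L = 73 + 4.9975 = 78.0 dB

78.0


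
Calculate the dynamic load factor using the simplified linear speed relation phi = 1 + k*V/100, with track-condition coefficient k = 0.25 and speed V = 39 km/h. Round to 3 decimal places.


phi = 1 + k * V / 100
phi = 1 + 0.25 * 39 / 100
phi = 1 + 0.0975
phi = 1.098

1.098


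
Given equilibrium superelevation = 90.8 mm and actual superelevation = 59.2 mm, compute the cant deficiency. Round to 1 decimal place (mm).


Cant deficiency = equilibrium cant - actual cant
CD = 90.8 - 59.2
CD = 31.6 mm

31.6


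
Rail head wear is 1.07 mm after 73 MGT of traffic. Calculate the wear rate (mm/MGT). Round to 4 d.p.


Wear rate = total wear / cumulative tonnage
Rate = 1.07 / 73
Rate = 0.0147 mm/MGT

0.0147


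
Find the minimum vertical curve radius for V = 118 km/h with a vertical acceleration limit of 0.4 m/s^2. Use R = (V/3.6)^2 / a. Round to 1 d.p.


Convert speed: V = 118 / 3.6 = 32.7778 m/s
V^2 = 1074.3827 m^2/s^2
R_v = 1074.3827 / 0.4
R_v = 2686.0 m

2686.0


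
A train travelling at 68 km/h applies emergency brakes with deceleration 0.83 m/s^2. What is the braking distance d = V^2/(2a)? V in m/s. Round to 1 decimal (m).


Convert speed: V = 68 / 3.6 = 18.8889 m/s
V^2 = 356.7901
d = 356.7901 / (2 * 0.83)
d = 356.7901 / 1.66
d = 214.9 m

214.9


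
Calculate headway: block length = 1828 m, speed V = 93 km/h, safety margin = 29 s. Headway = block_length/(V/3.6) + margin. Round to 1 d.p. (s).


V = 93 / 3.6 = 25.8333 m/s
Block traversal time = 1828 / 25.8333 = 70.7613 s
Headway = 70.7613 + 29
Headway = 99.8 s

99.8


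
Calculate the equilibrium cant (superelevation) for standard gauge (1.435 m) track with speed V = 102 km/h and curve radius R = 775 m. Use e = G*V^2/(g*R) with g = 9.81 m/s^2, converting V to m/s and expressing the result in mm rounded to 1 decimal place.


Convert speed: V = 102 / 3.6 = 28.3333 m/s
Apply formula: e = 1.435 * 28.3333^2 / (9.81 * 775)
e = 1.435 * 802.7778 / 7602.75
e = 0.151522 m = 151.5 mm

151.5


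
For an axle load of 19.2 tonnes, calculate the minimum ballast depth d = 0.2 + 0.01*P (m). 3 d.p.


d = 0.2 + 0.01 * 19.2
d = 0.2 + 0.192
d = 0.392 m

0.392


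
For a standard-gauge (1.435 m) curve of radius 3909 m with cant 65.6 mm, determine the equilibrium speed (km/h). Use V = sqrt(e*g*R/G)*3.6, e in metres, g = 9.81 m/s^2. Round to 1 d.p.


Convert cant: e = 65.6 mm = 0.0656 m
V_ms = sqrt(0.0656 * 9.81 * 3909 / 1.435)
V_ms = sqrt(1753.018971) = 41.8691 m/s
V = 41.8691 * 3.6 = 150.7 km/h

150.7


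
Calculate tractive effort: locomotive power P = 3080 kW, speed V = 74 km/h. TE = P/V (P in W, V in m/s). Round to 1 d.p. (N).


Convert: P = 3080 kW = 3080000 W
V = 74 / 3.6 = 20.5556 m/s
TE = 3080000 / 20.5556
TE = 149837.8 N

149837.8


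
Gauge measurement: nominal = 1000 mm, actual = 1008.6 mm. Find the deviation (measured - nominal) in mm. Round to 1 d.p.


Deviation = measured - nominal
Deviation = 1008.6 - 1000
Deviation = 8.6 mm

8.6


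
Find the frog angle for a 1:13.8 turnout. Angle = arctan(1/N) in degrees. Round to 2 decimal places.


1/N = 1/13.8 = 0.072464
angle = arctan(0.072464) = 0.072337 rad
angle = 0.072337 * 180/pi = 4.14 degrees

4.14


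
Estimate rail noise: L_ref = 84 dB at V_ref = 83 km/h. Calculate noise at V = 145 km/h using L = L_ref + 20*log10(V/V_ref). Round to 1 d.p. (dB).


V/V_ref = 145 / 83 = 1.746988
log10(1.746988) = 0.24229
20 * 0.24229 = 4.8458
L = 84 + 4.8458 = 88.8 dB

88.8


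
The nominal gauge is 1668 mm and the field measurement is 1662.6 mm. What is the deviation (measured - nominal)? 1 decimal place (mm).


Deviation = measured - nominal
Deviation = 1662.6 - 1668
Deviation = -5.4 mm

-5.4


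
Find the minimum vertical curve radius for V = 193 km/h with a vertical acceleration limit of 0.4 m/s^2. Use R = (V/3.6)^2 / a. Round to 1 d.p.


Convert speed: V = 193 / 3.6 = 53.6111 m/s
V^2 = 2874.1512 m^2/s^2
R_v = 2874.1512 / 0.4
R_v = 7185.4 m

7185.4


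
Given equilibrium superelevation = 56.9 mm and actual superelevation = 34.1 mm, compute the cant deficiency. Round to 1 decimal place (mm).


Cant deficiency = equilibrium cant - actual cant
CD = 56.9 - 34.1
CD = 22.8 mm

22.8


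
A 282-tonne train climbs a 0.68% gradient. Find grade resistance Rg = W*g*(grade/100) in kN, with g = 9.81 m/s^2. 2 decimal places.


Rg = W * 9.81 * grade / 100
Rg = 282 * 9.81 * 0.68 / 100
Rg = 2766.42 * 0.0068
Rg = 18.81 kN

18.81


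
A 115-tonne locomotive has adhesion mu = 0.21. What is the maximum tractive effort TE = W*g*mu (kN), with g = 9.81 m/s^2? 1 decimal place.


TE_max = W * g * mu
TE_max = 115 * 9.81 * 0.21
TE_max = 1128.15 * 0.21
TE_max = 236.9 kN

236.9


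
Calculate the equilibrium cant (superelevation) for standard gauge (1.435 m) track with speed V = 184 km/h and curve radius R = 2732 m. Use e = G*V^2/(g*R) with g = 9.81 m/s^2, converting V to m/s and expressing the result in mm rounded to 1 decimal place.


Convert speed: V = 184 / 3.6 = 51.1111 m/s
Apply formula: e = 1.435 * 51.1111^2 / (9.81 * 2732)
e = 1.435 * 2612.3457 / 26800.92
e = 0.139873 m = 139.9 mm

139.9


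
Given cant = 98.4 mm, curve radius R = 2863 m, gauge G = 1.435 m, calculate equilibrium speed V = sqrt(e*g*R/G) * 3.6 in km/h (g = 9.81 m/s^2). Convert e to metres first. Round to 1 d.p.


Convert cant: e = 98.4 mm = 0.0984 m
V_ms = sqrt(0.0984 * 9.81 * 2863 / 1.435)
V_ms = sqrt(1925.8992) = 43.8851 m/s
V = 43.8851 * 3.6 = 158.0 km/h

158.0


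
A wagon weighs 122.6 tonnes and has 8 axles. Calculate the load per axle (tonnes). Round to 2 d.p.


Load per axle = total weight / number of axles
Load = 122.6 / 8
Load = 15.33 tonnes

15.33


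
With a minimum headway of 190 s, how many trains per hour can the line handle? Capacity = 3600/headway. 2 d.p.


Capacity = 3600 / headway
Capacity = 3600 / 190
Capacity = 18.95 trains/hour

18.95


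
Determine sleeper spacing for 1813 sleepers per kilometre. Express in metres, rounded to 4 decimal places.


Spacing = 1000 m / number of sleepers
Spacing = 1000 / 1813
Spacing = 0.5516 m

0.5516


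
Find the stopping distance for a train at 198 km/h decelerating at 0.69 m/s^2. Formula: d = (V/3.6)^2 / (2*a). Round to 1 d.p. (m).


Convert speed: V = 198 / 3.6 = 55.0 m/s
V^2 = 3025.0
d = 3025.0 / (2 * 0.69)
d = 3025.0 / 1.38
d = 2192.0 m

2192.0


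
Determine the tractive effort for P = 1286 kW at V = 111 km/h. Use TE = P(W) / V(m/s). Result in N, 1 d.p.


Convert: P = 1286 kW = 1286000 W
V = 111 / 3.6 = 30.8333 m/s
TE = 1286000 / 30.8333
TE = 41708.1 N

41708.1


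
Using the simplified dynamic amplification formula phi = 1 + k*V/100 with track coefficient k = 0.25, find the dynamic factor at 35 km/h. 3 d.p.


phi = 1 + k * V / 100
phi = 1 + 0.25 * 35 / 100
phi = 1 + 0.0875
phi = 1.088

1.088


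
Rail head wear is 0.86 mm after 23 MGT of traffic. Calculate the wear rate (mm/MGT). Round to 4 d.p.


Wear rate = total wear / cumulative tonnage
Rate = 0.86 / 23
Rate = 0.0374 mm/MGT

0.0374


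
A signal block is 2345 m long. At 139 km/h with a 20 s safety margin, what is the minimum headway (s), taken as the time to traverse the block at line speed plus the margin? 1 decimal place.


V = 139 / 3.6 = 38.6111 m/s
Block traversal time = 2345 / 38.6111 = 60.7338 s
Headway = 60.7338 + 20
Headway = 80.7 s

80.7


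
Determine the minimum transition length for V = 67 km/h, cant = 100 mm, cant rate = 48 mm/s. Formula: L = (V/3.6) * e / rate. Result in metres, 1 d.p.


Convert speed: V = 67 / 3.6 = 18.6111 m/s
L = 18.6111 * 100 / 48
L = 1861.1111 / 48
L = 38.8 m

38.8


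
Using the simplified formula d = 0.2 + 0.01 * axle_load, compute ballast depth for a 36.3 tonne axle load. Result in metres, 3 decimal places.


d = 0.2 + 0.01 * 36.3
d = 0.2 + 0.363
d = 0.563 m

0.563


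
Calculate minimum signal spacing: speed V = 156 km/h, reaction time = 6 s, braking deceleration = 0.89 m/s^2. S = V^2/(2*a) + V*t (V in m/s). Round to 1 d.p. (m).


V = 156 / 3.6 = 43.3333 m/s
Braking distance = 43.3333^2 / (2*0.89) = 1054.9313 m
Sighting distance = 43.3333 * 6 = 260.0 m
S = 1054.9313 + 260.0 = 1314.9 m

1314.9


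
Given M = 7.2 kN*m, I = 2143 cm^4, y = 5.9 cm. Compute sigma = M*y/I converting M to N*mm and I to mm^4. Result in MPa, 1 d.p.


Convert units:
M = 7.2 kN*m = 7200000 N*mm
y = 5.9 cm = 59 mm
I = 2143 cm^4 = 21430000 mm^4
sigma = 7200000 * 59 / 21430000
sigma = 19.8 MPa

19.8


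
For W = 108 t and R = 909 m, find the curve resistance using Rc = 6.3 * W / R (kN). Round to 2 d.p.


Rc = 6.3 * W / R
Rc = 6.3 * 108 / 909
Rc = 680.4 / 909
Rc = 0.75 kN

0.75


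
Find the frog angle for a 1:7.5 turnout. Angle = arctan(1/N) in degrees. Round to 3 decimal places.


1/N = 1/7.5 = 0.133333
angle = arctan(0.133333) = 0.132552 rad
angle = 0.132552 * 180/pi = 7.595 degrees

7.595


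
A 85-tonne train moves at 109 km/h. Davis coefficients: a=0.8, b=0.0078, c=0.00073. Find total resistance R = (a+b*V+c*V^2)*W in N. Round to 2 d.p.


b*V = 0.0078 * 109 = 0.8502
c*V^2 = 0.00073 * 11881 = 8.67313
R_per_t = 0.8 + 0.8502 + 8.67313 = 10.32333 N/t
R_total = 10.32333 * 85 = 877.48 N

877.48


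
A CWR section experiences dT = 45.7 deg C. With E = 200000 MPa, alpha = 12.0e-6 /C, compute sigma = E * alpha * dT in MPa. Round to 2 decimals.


sigma = E * alpha * dT
sigma = 200000 * 12.0e-6 * 45.7
sigma = 2.4 * 45.7
sigma = 109.68 MPa

109.68


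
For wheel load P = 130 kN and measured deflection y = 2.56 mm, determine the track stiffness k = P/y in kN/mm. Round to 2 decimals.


Track stiffness k = P / y
k = 130 / 2.56
k = 50.78 kN/mm

50.78


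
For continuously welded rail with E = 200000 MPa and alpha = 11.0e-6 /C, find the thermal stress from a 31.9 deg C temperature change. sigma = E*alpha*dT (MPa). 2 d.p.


sigma = E * alpha * dT
sigma = 200000 * 11.0e-6 * 31.9
sigma = 2.2 * 31.9
sigma = 70.18 MPa

70.18


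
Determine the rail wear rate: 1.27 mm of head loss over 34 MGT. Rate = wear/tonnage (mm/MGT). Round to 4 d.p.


Wear rate = total wear / cumulative tonnage
Rate = 1.27 / 34
Rate = 0.0374 mm/MGT

0.0374


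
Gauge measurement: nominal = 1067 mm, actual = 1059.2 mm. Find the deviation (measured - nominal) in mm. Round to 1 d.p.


Deviation = measured - nominal
Deviation = 1059.2 - 1067
Deviation = -7.8 mm

-7.8


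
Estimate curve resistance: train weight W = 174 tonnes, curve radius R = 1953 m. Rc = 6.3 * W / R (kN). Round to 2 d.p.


Rc = 6.3 * W / R
Rc = 6.3 * 174 / 1953
Rc = 1096.2 / 1953
Rc = 0.56 kN

0.56


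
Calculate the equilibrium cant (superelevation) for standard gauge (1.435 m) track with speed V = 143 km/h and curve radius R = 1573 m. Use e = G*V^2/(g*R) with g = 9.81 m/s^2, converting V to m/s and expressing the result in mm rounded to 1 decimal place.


Convert speed: V = 143 / 3.6 = 39.7222 m/s
Apply formula: e = 1.435 * 39.7222^2 / (9.81 * 1573)
e = 1.435 * 1577.8549 / 15431.13
e = 0.146731 m = 146.7 mm

146.7


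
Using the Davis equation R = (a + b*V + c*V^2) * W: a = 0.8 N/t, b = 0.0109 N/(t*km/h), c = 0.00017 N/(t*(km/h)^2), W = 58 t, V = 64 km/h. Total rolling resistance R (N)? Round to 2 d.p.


b*V = 0.0109 * 64 = 0.6976
c*V^2 = 0.00017 * 4096 = 0.69632
R_per_t = 0.8 + 0.6976 + 0.69632 = 2.19392 N/t
R_total = 2.19392 * 58 = 127.25 N

127.25


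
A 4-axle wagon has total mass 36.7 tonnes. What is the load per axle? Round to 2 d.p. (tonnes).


Load per axle = total weight / number of axles
Load = 36.7 / 4
Load = 9.18 tonnes

9.18


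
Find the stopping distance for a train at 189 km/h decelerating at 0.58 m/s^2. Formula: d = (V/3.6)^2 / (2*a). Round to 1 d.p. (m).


Convert speed: V = 189 / 3.6 = 52.5 m/s
V^2 = 2756.25
d = 2756.25 / (2 * 0.58)
d = 2756.25 / 1.16
d = 2376.1 m

2376.1


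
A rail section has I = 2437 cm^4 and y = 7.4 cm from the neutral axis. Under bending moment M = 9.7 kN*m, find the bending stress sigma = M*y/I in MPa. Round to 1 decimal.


Convert units:
M = 9.7 kN*m = 9700000 N*mm
y = 7.4 cm = 74 mm
I = 2437 cm^4 = 24370000 mm^4
sigma = 9700000 * 74 / 24370000
sigma = 29.5 MPa

29.5


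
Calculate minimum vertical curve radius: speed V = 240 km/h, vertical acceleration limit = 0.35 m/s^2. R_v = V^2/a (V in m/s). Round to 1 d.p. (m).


Convert speed: V = 240 / 3.6 = 66.6667 m/s
V^2 = 4444.4444 m^2/s^2
R_v = 4444.4444 / 0.35
R_v = 12698.4 m

12698.4


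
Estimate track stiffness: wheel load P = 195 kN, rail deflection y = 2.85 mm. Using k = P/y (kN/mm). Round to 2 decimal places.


Track stiffness k = P / y
k = 195 / 2.85
k = 68.42 kN/mm

68.42


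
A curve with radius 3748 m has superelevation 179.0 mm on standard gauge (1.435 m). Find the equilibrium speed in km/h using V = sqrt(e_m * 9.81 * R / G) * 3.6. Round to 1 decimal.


Convert cant: e = 179.0 mm = 0.1790 m
V_ms = sqrt(0.1790 * 9.81 * 3748 / 1.435)
V_ms = sqrt(4586.376669) = 67.7228 m/s
V = 67.7228 * 3.6 = 243.8 km/h

243.8


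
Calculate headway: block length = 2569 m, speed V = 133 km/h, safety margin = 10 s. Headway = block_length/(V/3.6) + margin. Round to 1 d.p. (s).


V = 133 / 3.6 = 36.9444 m/s
Block traversal time = 2569 / 36.9444 = 69.5368 s
Headway = 69.5368 + 10
Headway = 79.5 s

79.5


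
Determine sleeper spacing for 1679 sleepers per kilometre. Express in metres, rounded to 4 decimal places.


Spacing = 1000 m / number of sleepers
Spacing = 1000 / 1679
Spacing = 0.5956 m

0.5956


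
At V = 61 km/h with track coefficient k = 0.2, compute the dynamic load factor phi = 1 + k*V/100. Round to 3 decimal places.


phi = 1 + k * V / 100
phi = 1 + 0.2 * 61 / 100
phi = 1 + 0.122
phi = 1.122

1.122


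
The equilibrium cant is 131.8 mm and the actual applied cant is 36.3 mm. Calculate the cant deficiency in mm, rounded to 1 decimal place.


Cant deficiency = equilibrium cant - actual cant
CD = 131.8 - 36.3
CD = 95.5 mm

95.5


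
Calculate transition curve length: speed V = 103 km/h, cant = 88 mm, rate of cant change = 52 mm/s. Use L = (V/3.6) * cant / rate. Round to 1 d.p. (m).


Convert speed: V = 103 / 3.6 = 28.6111 m/s
L = 28.6111 * 88 / 52
L = 2517.7778 / 52
L = 48.4 m

48.4
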